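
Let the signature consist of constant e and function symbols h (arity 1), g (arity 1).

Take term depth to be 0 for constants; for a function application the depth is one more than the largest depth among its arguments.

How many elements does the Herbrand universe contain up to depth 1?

3

If N_k denotes the number of depth-≤k ground terms, the 1 constant gives N_0 = 1, and each function symbol of arity r contributes N_{k-1}^r new terms at level k: N_k = 1 + N_{k-1} + N_{k-1}.
N_0 = 1
N_1 = 1 + 1 + 1 = 3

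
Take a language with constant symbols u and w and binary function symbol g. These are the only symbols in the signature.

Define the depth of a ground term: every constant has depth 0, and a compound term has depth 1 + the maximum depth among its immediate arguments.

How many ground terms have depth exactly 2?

If N_k denotes the number of depth-≤k ground terms, the 2 constants give N_0 = 2, and each function symbol of arity r contributes N_{k-1}^r new terms at level k: N_k = 2 + N_{k-1}^2.
N_0 = 2
N_1 = 2 + 2^2 = 6
N_2 = 2 + 6^2 = 38
Terms of depth exactly 2: N_2 − N_1 = 38 − 6 = 32.

32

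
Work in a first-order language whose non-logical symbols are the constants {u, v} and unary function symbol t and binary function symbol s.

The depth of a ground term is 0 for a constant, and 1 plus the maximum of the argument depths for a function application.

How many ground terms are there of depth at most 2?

Let N_k = |{terms of depth ≤ k}|. Then N_0 = 2 and N_k = 2 + N_{k-1} + N_{k-1}^2 for k ≥ 1 (one summand per function symbol, arity giving the exponent).
N_0 = 2
N_1 = 2 + 2 + 2^2 = 8
N_2 = 2 + 8 + 8^2 = 74

74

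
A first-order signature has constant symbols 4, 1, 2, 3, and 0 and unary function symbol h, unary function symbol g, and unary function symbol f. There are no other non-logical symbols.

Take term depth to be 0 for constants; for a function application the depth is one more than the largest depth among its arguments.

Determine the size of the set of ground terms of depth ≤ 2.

Let N_k count ground terms of depth at most k. Each non-constant term of depth ≤ k is some function symbol applied to depth-≤(k−1) arguments, giving N_k = 5 + N_{k-1} + N_{k-1} + N_{k-1}.
N_0 = 5
N_1 = 5 + 5 + 5 + 5 = 20
N_2 = 5 + 20 + 20 + 20 = 65

65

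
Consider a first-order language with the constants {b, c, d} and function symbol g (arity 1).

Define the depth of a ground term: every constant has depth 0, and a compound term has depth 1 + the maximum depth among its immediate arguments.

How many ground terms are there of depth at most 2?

9

If N_k denotes the number of depth-≤k ground terms, the 3 constants give N_0 = 3, and each function symbol of arity r contributes N_{k-1}^r new terms at level k: N_k = 3 + N_{k-1}.
N_0 = 3
N_1 = 3 + 3 = 6
N_2 = 3 + 6 = 9
Explicitly: b, c, d, g(b), g(c), g(d), g(g(b)), g(g(c)), g(g(d)).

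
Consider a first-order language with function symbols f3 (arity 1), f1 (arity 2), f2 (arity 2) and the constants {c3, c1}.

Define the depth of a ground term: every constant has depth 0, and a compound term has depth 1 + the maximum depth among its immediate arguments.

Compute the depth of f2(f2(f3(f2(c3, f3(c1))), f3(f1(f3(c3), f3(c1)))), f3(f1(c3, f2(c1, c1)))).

depth(f3(c1)) = 1 + depth(c1) = 1 + 0 = 1
depth(f2(c3, f3(c1))) = 1 + max(0, 1) = 2
depth(f3(f2(c3, f3(c1)))) = 1 + depth(f2(c3, f3(c1))) = 1 + 2 = 3
depth(f3(c3)) = 1 + depth(c3) = 1 + 0 = 1
depth(f1(f3(c3), f3(c1))) = 1 + max(1, 1) = 2
depth(f3(f1(f3(c3), f3(c1)))) = 1 + depth(f1(f3(c3), f3(c1))) = 1 + 2 = 3
depth(f2(f3(f2(c3, f3(c1))), f3(f1(f3(c3), f3(c1))))) = 1 + max(3, 3) = 4
depth(f2(c1, c1)) = 1 + max(0, 0) = 1
depth(f1(c3, f2(c1, c1))) = 1 + max(0, 1) = 2
depth(f3(f1(c3, f2(c1, c1)))) = 1 + depth(f1(c3, f2(c1, c1))) = 1 + 2 = 3
depth(f2(f2(f3(f2(c3, f3(c1))), f3(f1(f3(c3), f3(c1)))), f3(f1(c3, f2(c1, c1))))) = 1 + max(4, 3) = 5

5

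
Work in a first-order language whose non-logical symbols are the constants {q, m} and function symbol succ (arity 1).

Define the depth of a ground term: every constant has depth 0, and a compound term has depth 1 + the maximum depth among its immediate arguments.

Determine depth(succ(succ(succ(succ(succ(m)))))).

depth(succ(m)) = 1 + depth(m) = 1 + 0 = 1
depth(succ(succ(m))) = 1 + depth(succ(m)) = 1 + 1 = 2
depth(succ(succ(succ(m)))) = 1 + depth(succ(succ(m))) = 1 + 2 = 3
depth(succ(succ(succ(succ(m))))) = 1 + depth(succ(succ(succ(m)))) = 1 + 3 = 4
depth(succ(succ(succ(succ(succ(m)))))) = 1 + depth(succ(succ(succ(succ(m))))) = 1 + 4 = 5

5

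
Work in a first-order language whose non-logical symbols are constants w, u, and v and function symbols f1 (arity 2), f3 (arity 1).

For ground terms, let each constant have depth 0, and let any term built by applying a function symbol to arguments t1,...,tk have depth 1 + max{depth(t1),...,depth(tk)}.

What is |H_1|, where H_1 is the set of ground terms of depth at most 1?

15

If N_k denotes the number of depth-≤k ground terms, the 3 constants give N_0 = 3, and each function symbol of arity r contributes N_{k-1}^r new terms at level k: N_k = 3 + N_{k-1}^2 + N_{k-1}.
N_0 = 3
N_1 = 3 + 3^2 + 3 = 15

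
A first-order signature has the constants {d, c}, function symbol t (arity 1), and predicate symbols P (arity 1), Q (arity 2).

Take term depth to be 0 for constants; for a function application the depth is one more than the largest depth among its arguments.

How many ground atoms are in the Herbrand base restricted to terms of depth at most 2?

42

First count ground terms of depth ≤ 2.
Write N_k for the number of ground terms of depth ≤ k. A term of depth ≤ k is either a constant or a function symbol applied to arguments of depth ≤ k−1, so N_k = 2 + N_{k-1}.
N_0 = 2
N_1 = 2 + 2 = 4
N_2 = 2 + 4 = 6
Explicitly: d, c, t(d), t(c), t(t(d)), t(t(c)).
So |H| = 6.
For each predicate symbol, the number of ground atoms is |H| raised to its arity; summing:
  P: 6;  Q: 6^2 = 36
Total ground atoms: 6 + 36 = 42.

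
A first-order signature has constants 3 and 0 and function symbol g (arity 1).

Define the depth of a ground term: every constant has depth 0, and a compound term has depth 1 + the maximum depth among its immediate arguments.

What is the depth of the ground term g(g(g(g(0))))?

4

depth(g(0)) = 1 + depth(0) = 1 + 0 = 1
depth(g(g(0))) = 1 + depth(g(0)) = 1 + 1 = 2
depth(g(g(g(0)))) = 1 + depth(g(g(0))) = 1 + 2 = 3
depth(g(g(g(g(0))))) = 1 + depth(g(g(g(0)))) = 1 + 3 = 4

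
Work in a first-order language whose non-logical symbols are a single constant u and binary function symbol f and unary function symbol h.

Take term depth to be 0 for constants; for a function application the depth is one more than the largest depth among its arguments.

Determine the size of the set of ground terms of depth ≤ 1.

Let N_k = |{terms of depth ≤ k}|. Then N_0 = 1 and N_k = 1 + N_{k-1}^2 + N_{k-1} for k ≥ 1 (one summand per function symbol, arity giving the exponent).
N_0 = 1
N_1 = 1 + 1^2 + 1 = 3

3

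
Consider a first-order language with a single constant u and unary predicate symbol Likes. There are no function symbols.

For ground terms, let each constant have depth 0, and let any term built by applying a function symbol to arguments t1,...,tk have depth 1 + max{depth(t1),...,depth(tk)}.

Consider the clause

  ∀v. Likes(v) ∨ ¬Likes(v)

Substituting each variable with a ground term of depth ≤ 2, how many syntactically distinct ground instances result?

1

Ground terms of depth ≤ 2:
  With no function symbols every ground term is a constant, so there is exactly 1 ground term at every depth bound.
  N_0 = 1
  N_1 = 1
  N_2 = 1
So there is exactly 1 ground term available for substitution.
The clause has 1 distinct variable (v), which appears in the body. In the free term algebra distinct substitutions yield syntactically distinct ground instances.
Number of ground instances = 1.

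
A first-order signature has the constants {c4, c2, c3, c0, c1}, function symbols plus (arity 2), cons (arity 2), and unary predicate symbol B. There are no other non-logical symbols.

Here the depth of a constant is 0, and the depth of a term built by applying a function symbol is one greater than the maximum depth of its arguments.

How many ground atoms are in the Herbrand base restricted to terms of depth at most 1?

55

First count ground terms of depth ≤ 1.
Count level by level. With function symbols plus/2, cons/2, the terms of depth ≤ k are the 5 constants together with each function applied to depth-≤(k−1) tuples, so N_k = 5 + N_{k-1}^2 + N_{k-1}^2.
N_0 = 5
N_1 = 5 + 5^2 + 5^2 = 55
So |H| = 55.
A ground atom is a predicate applied to a tuple of terms from H, so the count is the sum over predicates of |H|^arity:
  B: 55
Total ground atoms: 55.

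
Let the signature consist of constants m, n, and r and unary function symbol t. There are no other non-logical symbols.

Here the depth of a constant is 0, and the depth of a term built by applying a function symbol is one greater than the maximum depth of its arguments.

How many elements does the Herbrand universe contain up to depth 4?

Write N_k for the number of ground terms of depth ≤ k. A term of depth ≤ k is either a constant or a function symbol applied to arguments of depth ≤ k−1, so N_k = 3 + N_{k-1}.
N_0 = 3
N_1 = 3 + 3 = 6
N_2 = 3 + 6 = 9
N_3 = 3 + 9 = 12
N_4 = 3 + 12 = 15

15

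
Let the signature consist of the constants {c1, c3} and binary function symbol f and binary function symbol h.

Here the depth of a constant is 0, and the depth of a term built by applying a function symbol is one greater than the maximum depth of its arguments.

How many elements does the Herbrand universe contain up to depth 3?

81610

If N_k denotes the number of depth-≤k ground terms, the 2 constants give N_0 = 2, and each function symbol of arity r contributes N_{k-1}^r new terms at level k: N_k = 2 + N_{k-1}^2 + N_{k-1}^2.
N_0 = 2
N_1 = 2 + 2^2 + 2^2 = 10
N_2 = 2 + 10^2 + 10^2 = 202
N_3 = 2 + 202^2 + 202^2 = 81610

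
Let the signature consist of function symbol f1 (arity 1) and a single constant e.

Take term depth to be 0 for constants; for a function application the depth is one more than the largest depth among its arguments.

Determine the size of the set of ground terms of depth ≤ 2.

Write N_k for the number of ground terms of depth ≤ k. A term of depth ≤ k is either a constant or a function symbol applied to arguments of depth ≤ k−1, so N_k = 1 + N_{k-1}.
N_0 = 1
N_1 = 1 + 1 = 2
N_2 = 1 + 2 = 3

3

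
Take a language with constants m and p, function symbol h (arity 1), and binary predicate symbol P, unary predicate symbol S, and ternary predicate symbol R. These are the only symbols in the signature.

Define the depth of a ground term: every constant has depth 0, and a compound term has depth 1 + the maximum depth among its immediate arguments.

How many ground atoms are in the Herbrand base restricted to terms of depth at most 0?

First count ground terms of depth ≤ 0.
Let N_k = |{terms of depth ≤ k}|. Then N_0 = 2 and N_k = 2 + N_{k-1} for k ≥ 1 (one summand per function symbol, arity giving the exponent).
N_0 = 2
Explicitly: m, p.
So |H| = 2.
Each predicate of arity r yields |H|^r ground atoms (one per choice of an r-tuple from H):
  P: 2^2 = 4;  S: 2;  R: 2^3 = 8
Total ground atoms: 4 + 2 + 8 = 14.

14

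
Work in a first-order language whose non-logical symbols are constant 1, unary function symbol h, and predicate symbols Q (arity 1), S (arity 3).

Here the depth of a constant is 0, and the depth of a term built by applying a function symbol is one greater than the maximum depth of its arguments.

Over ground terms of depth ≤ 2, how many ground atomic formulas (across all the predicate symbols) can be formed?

30

First count ground terms of depth ≤ 2.
Let N_k count ground terms of depth at most k. Each non-constant term of depth ≤ k is some function symbol applied to depth-≤(k−1) arguments, giving N_k = 1 + N_{k-1}.
N_0 = 1
N_1 = 1 + 1 = 2
N_2 = 1 + 2 = 3
Explicitly: 1, h(1), h(h(1)).
So |H| = 3.
A ground atom is a predicate applied to a tuple of terms from H, so the count is the sum over predicates of |H|^arity:
  Q: 3;  S: 3^3 = 27
Total ground atoms: 3 + 27 = 30.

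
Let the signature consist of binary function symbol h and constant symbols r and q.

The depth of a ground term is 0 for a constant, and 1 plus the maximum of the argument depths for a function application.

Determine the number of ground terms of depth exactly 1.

4

Count level by level. With function symbols h/2, the terms of depth ≤ k are the 2 constants together with each function applied to depth-≤(k−1) tuples, so N_k = 2 + N_{k-1}^2.
N_0 = 2
N_1 = 2 + 2^2 = 6
Terms of depth exactly 1: N_1 − N_0 = 6 − 2 = 4.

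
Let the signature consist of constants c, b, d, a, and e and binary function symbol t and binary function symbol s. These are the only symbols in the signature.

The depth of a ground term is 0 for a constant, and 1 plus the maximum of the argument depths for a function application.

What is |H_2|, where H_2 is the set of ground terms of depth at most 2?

Let N_k = |{terms of depth ≤ k}|. Then N_0 = 5 and N_k = 5 + N_{k-1}^2 + N_{k-1}^2 for k ≥ 1 (one summand per function symbol, arity giving the exponent).
N_0 = 5
N_1 = 5 + 5^2 + 5^2 = 55
N_2 = 5 + 55^2 + 55^2 = 6055

6055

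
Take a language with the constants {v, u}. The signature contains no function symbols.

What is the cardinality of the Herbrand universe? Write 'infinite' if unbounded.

2

There are no function symbols, so every ground term is one of the 2 constants.
The Herbrand universe is {v, u}, which is finite with 2 elements.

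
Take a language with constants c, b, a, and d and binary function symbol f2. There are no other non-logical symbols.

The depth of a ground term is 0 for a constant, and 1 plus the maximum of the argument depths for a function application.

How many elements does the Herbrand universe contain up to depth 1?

Count level by level. With function symbols f2/2, the terms of depth ≤ k are the 4 constants together with each function applied to depth-≤(k−1) tuples, so N_k = 4 + N_{k-1}^2.
N_0 = 4
N_1 = 4 + 4^2 = 20

20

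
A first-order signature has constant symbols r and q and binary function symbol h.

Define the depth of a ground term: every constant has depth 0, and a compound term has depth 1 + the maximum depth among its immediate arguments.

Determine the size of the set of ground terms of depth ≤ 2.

If N_k denotes the number of depth-≤k ground terms, the 2 constants give N_0 = 2, and each function symbol of arity r contributes N_{k-1}^r new terms at level k: N_k = 2 + N_{k-1}^2.
N_0 = 2
N_1 = 2 + 2^2 = 6
N_2 = 2 + 6^2 = 38

38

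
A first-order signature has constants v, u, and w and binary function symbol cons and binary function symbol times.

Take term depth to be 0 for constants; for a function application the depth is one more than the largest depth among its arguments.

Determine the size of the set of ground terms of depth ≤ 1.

21

Count level by level. With function symbols cons/2, times/2, the terms of depth ≤ k are the 3 constants together with each function applied to depth-≤(k−1) tuples, so N_k = 3 + N_{k-1}^2 + N_{k-1}^2.
N_0 = 3
N_1 = 3 + 3^2 + 3^2 = 21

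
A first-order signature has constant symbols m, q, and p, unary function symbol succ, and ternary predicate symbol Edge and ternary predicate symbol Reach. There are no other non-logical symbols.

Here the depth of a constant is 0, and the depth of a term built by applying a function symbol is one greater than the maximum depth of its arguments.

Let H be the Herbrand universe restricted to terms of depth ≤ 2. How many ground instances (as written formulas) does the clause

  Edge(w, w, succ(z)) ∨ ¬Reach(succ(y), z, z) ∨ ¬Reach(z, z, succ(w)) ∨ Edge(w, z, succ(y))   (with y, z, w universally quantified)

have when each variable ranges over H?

729

Ground terms of depth ≤ 2:
  Count level by level. With function symbols succ/1, the terms of depth ≤ k are the 3 constants together with each function applied to depth-≤(k−1) tuples, so N_k = 3 + N_{k-1}.
  N_0 = 3
  N_1 = 3 + 3 = 6
  N_2 = 3 + 6 = 9
So there are 9 ground terms available for substitution.
The body mentions every one of the 3 quantified variables; since ground terms form a free algebra, no two substitutions collapse to the same formula.
Number of ground instances = 9^3 = 729.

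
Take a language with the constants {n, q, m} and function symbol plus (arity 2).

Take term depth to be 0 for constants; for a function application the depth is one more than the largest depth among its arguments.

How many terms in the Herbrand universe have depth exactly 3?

Write N_k for the number of ground terms of depth ≤ k. A term of depth ≤ k is either a constant or a function symbol applied to arguments of depth ≤ k−1, so N_k = 3 + N_{k-1}^2.
N_0 = 3
N_1 = 3 + 3^2 = 12
N_2 = 3 + 12^2 = 147
N_3 = 3 + 147^2 = 21612
Terms of depth exactly 3: N_3 − N_2 = 21612 − 147 = 21465.

21465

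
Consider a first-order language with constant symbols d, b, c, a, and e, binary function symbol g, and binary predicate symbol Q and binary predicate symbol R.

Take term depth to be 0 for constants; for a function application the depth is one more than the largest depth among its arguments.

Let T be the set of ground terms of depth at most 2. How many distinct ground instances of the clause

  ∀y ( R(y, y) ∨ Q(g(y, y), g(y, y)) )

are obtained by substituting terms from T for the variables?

Ground terms of depth ≤ 2:
  Let N_k = |{terms of depth ≤ k}|. Then N_0 = 5 and N_k = 5 + N_{k-1}^2 for k ≥ 1 (one summand per function symbol, arity giving the exponent).
  N_0 = 5
  N_1 = 5 + 5^2 = 30
  N_2 = 5 + 30^2 = 905
So there are 905 ground terms available for substitution.
The clause has 1 distinct variable (y), which appears in the body. In the free term algebra distinct substitutions yield syntactically distinct ground instances.
Number of ground instances = 905.

905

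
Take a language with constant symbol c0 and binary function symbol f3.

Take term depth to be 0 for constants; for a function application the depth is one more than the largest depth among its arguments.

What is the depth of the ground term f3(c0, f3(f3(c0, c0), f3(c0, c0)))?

3

depth(f3(c0, c0)) = 1 + max(0, 0) = 1
depth(f3(f3(c0, c0), f3(c0, c0))) = 1 + max(1, 1) = 2
depth(f3(c0, f3(f3(c0, c0), f3(c0, c0)))) = 1 + max(0, 2) = 3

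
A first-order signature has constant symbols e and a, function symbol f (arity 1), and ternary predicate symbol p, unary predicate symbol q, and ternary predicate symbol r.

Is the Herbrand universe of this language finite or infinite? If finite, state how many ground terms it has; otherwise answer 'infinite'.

infinite

The signature has at least one function symbol (f, arity 1) and at least one constant (e).
Iterating f gives infinitely many distinct ground terms: e, f(e), f(f(e)), ...
So the Herbrand universe is infinite.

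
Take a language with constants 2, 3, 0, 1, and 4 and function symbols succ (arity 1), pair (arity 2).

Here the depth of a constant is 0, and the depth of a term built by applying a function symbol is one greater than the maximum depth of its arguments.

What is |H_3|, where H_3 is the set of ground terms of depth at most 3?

Let N_k count ground terms of depth at most k. Each non-constant term of depth ≤ k is some function symbol applied to depth-≤(k−1) arguments, giving N_k = 5 + N_{k-1} + N_{k-1}^2.
N_0 = 5
N_1 = 5 + 5 + 5^2 = 35
N_2 = 5 + 35 + 35^2 = 1265
N_3 = 5 + 1265 + 1265^2 = 1601495

1601495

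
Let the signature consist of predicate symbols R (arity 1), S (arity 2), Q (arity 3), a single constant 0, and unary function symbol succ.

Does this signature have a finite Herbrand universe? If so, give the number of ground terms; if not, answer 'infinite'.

The signature has at least one function symbol (succ, arity 1) and at least one constant (0).
Iterating succ gives infinitely many distinct ground terms: 0, succ(0), succ(succ(0)), ...
So the Herbrand universe is infinite.

infinite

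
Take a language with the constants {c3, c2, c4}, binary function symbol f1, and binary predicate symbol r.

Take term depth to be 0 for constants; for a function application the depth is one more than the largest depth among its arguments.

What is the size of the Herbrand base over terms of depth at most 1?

First count ground terms of depth ≤ 1.
Let N_k count ground terms of depth at most k. Each non-constant term of depth ≤ k is some function symbol applied to depth-≤(k−1) arguments, giving N_k = 3 + N_{k-1}^2.
N_0 = 3
N_1 = 3 + 3^2 = 12
Explicitly: c3, c2, c4, f1(c3, c3), f1(c3, c2), f1(c3, c4), f1(c2, c3), f1(c2, c2), f1(c2, c4), f1(c4, c3), f1(c4, c2), f1(c4, c4).
So |H| = 12.
For each predicate symbol, the number of ground atoms is |H| raised to its arity; summing:
  r: 12^2 = 144
Total ground atoms: 144.

144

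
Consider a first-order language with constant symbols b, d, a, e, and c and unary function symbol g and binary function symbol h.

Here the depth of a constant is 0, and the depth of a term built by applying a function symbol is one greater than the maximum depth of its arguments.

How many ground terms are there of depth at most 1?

35

Count level by level. With function symbols g/1, h/2, the terms of depth ≤ k are the 5 constants together with each function applied to depth-≤(k−1) tuples, so N_k = 5 + N_{k-1} + N_{k-1}^2.
N_0 = 5
N_1 = 5 + 5 + 5^2 = 35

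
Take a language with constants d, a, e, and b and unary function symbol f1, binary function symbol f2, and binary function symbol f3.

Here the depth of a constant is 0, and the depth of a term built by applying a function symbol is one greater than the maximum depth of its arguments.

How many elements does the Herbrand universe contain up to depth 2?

3244

Let N_k count ground terms of depth at most k. Each non-constant term of depth ≤ k is some function symbol applied to depth-≤(k−1) arguments, giving N_k = 4 + N_{k-1} + N_{k-1}^2 + N_{k-1}^2.
N_0 = 4
N_1 = 4 + 4 + 4^2 + 4^2 = 40
N_2 = 4 + 40 + 40^2 + 40^2 = 3244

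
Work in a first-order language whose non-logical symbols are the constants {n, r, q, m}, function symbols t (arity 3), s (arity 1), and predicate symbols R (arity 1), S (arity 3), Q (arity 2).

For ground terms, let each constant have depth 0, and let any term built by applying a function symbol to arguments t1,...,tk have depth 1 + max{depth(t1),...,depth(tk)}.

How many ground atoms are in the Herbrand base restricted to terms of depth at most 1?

First count ground terms of depth ≤ 1.
Let N_k = |{terms of depth ≤ k}|. Then N_0 = 4 and N_k = 4 + N_{k-1}^3 + N_{k-1} for k ≥ 1 (one summand per function symbol, arity giving the exponent).
N_0 = 4
N_1 = 4 + 4^3 + 4 = 72
So |H| = 72.
Ground atoms are formed by filling each argument slot of a predicate with a term from H, so an r-ary predicate gives |H|^r atoms:
  R: 72;  S: 72^3 = 373248;  Q: 72^2 = 5184
Total ground atoms: 72 + 373248 + 5184 = 378504.

378504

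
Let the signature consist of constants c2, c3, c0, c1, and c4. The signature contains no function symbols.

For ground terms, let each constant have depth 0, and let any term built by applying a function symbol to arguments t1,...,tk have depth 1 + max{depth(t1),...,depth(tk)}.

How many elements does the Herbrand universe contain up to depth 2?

With no function symbols every ground term is a constant, so there are exactly 5 ground terms at every depth bound.
N_0 = 5
N_1 = 5
N_2 = 5
Explicitly: c2, c3, c0, c1, c4.

5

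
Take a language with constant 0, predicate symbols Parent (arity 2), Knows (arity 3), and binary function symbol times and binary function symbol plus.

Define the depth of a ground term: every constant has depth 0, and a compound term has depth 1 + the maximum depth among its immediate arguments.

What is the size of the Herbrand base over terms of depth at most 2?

7220

First count ground terms of depth ≤ 2.
If N_k denotes the number of depth-≤k ground terms, the 1 constant gives N_0 = 1, and each function symbol of arity r contributes N_{k-1}^r new terms at level k: N_k = 1 + N_{k-1}^2 + N_{k-1}^2.
N_0 = 1
N_1 = 1 + 1^2 + 1^2 = 3
N_2 = 1 + 3^2 + 3^2 = 19
So |H| = 19.
For each predicate symbol, the number of ground atoms is |H| raised to its arity; summing:
  Parent: 19^2 = 361;  Knows: 19^3 = 6859
Total ground atoms: 361 + 6859 = 7220.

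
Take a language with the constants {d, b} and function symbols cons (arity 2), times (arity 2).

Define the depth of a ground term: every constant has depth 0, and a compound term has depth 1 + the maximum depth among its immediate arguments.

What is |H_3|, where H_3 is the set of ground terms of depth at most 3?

Count level by level. With function symbols cons/2, times/2, the terms of depth ≤ k are the 2 constants together with each function applied to depth-≤(k−1) tuples, so N_k = 2 + N_{k-1}^2 + N_{k-1}^2.
N_0 = 2
N_1 = 2 + 2^2 + 2^2 = 10
N_2 = 2 + 10^2 + 10^2 = 202
N_3 = 2 + 202^2 + 202^2 = 81610

81610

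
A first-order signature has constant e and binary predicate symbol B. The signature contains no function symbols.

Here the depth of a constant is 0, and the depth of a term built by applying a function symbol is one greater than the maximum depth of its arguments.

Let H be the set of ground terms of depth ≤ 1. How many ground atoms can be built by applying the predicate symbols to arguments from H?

First count ground terms of depth ≤ 1.
With no function symbols every ground term is a constant, so there is exactly 1 ground term at every depth bound.
N_0 = 1
N_1 = 1
Explicitly: e.
So |H| = 1.
Each predicate of arity r yields |H|^r ground atoms (one per choice of an r-tuple from H):
  B: 1^2 = 1
Total ground atoms: 1.

1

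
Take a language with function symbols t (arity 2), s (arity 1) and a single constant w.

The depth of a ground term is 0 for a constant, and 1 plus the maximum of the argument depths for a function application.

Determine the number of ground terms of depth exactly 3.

If N_k denotes the number of depth-≤k ground terms, the 1 constant gives N_0 = 1, and each function symbol of arity r contributes N_{k-1}^r new terms at level k: N_k = 1 + N_{k-1}^2 + N_{k-1}.
N_0 = 1
N_1 = 1 + 1^2 + 1 = 3
N_2 = 1 + 3^2 + 3 = 13
N_3 = 1 + 13^2 + 13 = 183
Terms of depth exactly 3: N_3 − N_2 = 183 − 13 = 170.

170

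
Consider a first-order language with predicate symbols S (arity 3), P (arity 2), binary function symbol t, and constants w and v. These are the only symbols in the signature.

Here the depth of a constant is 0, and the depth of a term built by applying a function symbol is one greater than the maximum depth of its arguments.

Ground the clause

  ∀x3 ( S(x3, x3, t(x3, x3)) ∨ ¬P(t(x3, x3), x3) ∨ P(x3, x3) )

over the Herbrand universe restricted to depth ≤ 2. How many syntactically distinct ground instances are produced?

Ground terms of depth ≤ 2:
  Let N_k = |{terms of depth ≤ k}|. Then N_0 = 2 and N_k = 2 + N_{k-1}^2 for k ≥ 1 (one summand per function symbol, arity giving the exponent).
  N_0 = 2
  N_1 = 2 + 2^2 = 6
  N_2 = 2 + 6^2 = 38
So there are 38 ground terms available for substitution.
The variable x3 ranges independently over the available ground terms, and distinct assignments produce distinct instances.
Number of ground instances = 38.

38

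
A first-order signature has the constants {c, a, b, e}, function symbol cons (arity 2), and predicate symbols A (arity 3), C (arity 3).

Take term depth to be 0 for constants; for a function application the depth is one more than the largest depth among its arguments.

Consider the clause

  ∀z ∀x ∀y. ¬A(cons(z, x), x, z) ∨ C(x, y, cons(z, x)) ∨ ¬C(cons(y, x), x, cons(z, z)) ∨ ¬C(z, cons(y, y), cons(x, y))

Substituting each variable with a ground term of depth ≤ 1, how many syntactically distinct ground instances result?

Ground terms of depth ≤ 1:
  Write N_k for the number of ground terms of depth ≤ k. A term of depth ≤ k is either a constant or a function symbol applied to arguments of depth ≤ k−1, so N_k = 4 + N_{k-1}^2.
  N_0 = 4
  N_1 = 4 + 4^2 = 20
So there are 20 ground terms available for substitution.
The clause has 3 distinct variables (z, x, y), each appearing in the body. In the free term algebra distinct substitutions yield syntactically distinct ground instances.
Number of ground instances = 20^3 = 8000.

8000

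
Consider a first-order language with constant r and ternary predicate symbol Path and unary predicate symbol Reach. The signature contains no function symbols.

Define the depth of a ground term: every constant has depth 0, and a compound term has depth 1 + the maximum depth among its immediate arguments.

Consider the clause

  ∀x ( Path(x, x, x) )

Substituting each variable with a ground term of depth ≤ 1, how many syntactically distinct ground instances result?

1

Ground terms of depth ≤ 1:
  With no function symbols every ground term is a constant, so there is exactly 1 ground term at every depth bound.
  N_0 = 1
  N_1 = 1
  Explicitly: r.
So there is exactly 1 ground term available for substitution.
There is 1 variable to instantiate (x),  occurring in at least one literal, so different choices give different ground instances.
Number of ground instances = 1.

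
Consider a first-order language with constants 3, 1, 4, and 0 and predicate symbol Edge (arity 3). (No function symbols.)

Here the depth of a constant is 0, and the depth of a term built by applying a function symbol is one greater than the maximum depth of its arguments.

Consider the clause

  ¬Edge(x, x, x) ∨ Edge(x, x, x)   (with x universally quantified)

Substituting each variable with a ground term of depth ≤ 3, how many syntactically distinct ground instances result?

4

Ground terms of depth ≤ 3:
  With no function symbols every ground term is a constant, so there are exactly 4 ground terms at every depth bound.
  N_0 = 4
  N_1 = 4
  N_2 = 4
  N_3 = 4
So there are 4 ground terms available for substitution.
The clause has 1 distinct variable (x), which appears in the body. In the free term algebra distinct substitutions yield syntactically distinct ground instances.
Number of ground instances = 4.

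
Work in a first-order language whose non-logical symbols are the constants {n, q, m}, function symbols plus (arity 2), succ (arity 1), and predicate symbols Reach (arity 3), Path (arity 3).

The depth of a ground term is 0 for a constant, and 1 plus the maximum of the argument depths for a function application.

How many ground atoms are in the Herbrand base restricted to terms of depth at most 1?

6750

First count ground terms of depth ≤ 1.
Write N_k for the number of ground terms of depth ≤ k. A term of depth ≤ k is either a constant or a function symbol applied to arguments of depth ≤ k−1, so N_k = 3 + N_{k-1}^2 + N_{k-1}.
N_0 = 3
N_1 = 3 + 3^2 + 3 = 15
So |H| = 15.
A ground atom is a predicate applied to a tuple of terms from H, so the count is the sum over predicates of |H|^arity:
  Reach: 15^3 = 3375;  Path: 15^3 = 3375
Total ground atoms: 3375 + 3375 = 6750.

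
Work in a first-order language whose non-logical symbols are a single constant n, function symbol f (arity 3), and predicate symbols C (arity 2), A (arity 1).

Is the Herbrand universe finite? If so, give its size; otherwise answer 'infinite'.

The signature has at least one function symbol (f, arity 3) and at least one constant (n).
Iterating f gives infinitely many distinct ground terms: n, f(n, n, n), f(f(n, n, n), f(n, n, n), f(n, n, n)), ...
So the Herbrand universe is infinite.

infinite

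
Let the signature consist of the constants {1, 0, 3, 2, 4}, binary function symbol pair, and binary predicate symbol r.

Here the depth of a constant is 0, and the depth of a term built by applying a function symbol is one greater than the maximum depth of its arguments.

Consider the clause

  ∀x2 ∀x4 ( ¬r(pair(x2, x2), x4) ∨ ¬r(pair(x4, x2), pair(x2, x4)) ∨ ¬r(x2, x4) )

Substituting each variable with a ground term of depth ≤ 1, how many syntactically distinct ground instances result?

900

Ground terms of depth ≤ 1:
  If N_k denotes the number of depth-≤k ground terms, the 5 constants give N_0 = 5, and each function symbol of arity r contributes N_{k-1}^r new terms at level k: N_k = 5 + N_{k-1}^2.
  N_0 = 5
  N_1 = 5 + 5^2 = 30
So there are 30 ground terms available for substitution.
The body mentions every one of the 2 quantified variables; since ground terms form a free algebra, no two substitutions collapse to the same formula.
Number of ground instances = 30^2 = 900.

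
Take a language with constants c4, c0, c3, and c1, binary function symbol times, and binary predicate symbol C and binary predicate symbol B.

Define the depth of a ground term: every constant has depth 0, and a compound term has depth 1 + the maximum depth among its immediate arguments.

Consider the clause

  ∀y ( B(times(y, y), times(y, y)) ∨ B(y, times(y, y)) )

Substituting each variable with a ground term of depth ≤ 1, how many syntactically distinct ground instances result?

Ground terms of depth ≤ 1:
  Let N_k count ground terms of depth at most k. Each non-constant term of depth ≤ k is some function symbol applied to depth-≤(k−1) arguments, giving N_k = 4 + N_{k-1}^2.
  N_0 = 4
  N_1 = 4 + 4^2 = 20
So there are 20 ground terms available for substitution.
The body mentions the single quantified variable y; since ground terms form a free algebra, no two substitutions collapse to the same formula.
Number of ground instances = 20.

20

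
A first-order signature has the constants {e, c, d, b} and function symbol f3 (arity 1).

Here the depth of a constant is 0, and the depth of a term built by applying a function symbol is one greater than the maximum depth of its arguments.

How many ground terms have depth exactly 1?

4

Count level by level. With function symbols f3/1, the terms of depth ≤ k are the 4 constants together with each function applied to depth-≤(k−1) tuples, so N_k = 4 + N_{k-1}.
N_0 = 4
N_1 = 4 + 4 = 8
Terms of depth exactly 1: N_1 − N_0 = 8 − 4 = 4.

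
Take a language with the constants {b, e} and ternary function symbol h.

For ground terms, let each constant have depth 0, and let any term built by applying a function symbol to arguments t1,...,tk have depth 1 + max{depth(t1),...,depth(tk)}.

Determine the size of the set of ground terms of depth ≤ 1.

10

Let N_k = |{terms of depth ≤ k}|. Then N_0 = 2 and N_k = 2 + N_{k-1}^3 for k ≥ 1 (one summand per function symbol, arity giving the exponent).
N_0 = 2
N_1 = 2 + 2^3 = 10
Explicitly: b, e, h(b, b, b), h(b, b, e), h(b, e, b), h(b, e, e), h(e, b, b), h(e, b, e), h(e, e, b), h(e, e, e).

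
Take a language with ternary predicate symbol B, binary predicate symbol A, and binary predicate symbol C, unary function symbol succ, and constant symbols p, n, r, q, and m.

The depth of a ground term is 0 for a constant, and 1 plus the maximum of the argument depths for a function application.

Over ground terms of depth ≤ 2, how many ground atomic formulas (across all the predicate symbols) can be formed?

3825

First count ground terms of depth ≤ 2.
Let N_k count ground terms of depth at most k. Each non-constant term of depth ≤ k is some function symbol applied to depth-≤(k−1) arguments, giving N_k = 5 + N_{k-1}.
N_0 = 5
N_1 = 5 + 5 = 10
N_2 = 5 + 10 = 15
So |H| = 15.
Ground atoms are formed by filling each argument slot of a predicate with a term from H, so an r-ary predicate gives |H|^r atoms:
  B: 15^3 = 3375;  A: 15^2 = 225;  C: 15^2 = 225
Total ground atoms: 3375 + 225 + 225 = 3825.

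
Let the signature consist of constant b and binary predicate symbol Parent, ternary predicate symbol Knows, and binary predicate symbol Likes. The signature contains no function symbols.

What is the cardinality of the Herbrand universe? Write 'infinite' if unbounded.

1

There are no function symbols, so the only ground term is the single constant.
The Herbrand universe is {b}, finite with 1 element.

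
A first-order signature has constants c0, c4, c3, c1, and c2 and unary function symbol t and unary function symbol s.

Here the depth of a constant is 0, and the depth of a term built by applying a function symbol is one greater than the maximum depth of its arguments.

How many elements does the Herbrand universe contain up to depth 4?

155

Count level by level. With function symbols t/1, s/1, the terms of depth ≤ k are the 5 constants together with each function applied to depth-≤(k−1) tuples, so N_k = 5 + N_{k-1} + N_{k-1}.
N_0 = 5
N_1 = 5 + 5 + 5 = 15
N_2 = 5 + 15 + 15 = 35
N_3 = 5 + 35 + 35 = 75
N_4 = 5 + 75 + 75 = 155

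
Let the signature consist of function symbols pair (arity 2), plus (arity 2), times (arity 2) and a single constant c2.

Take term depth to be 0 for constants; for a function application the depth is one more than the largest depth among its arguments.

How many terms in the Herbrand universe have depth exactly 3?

Let N_k count ground terms of depth at most k. Each non-constant term of depth ≤ k is some function symbol applied to depth-≤(k−1) arguments, giving N_k = 1 + N_{k-1}^2 + N_{k-1}^2 + N_{k-1}^2.
N_0 = 1
N_1 = 1 + 1^2 + 1^2 + 1^2 = 4
N_2 = 1 + 4^2 + 4^2 + 4^2 = 49
N_3 = 1 + 49^2 + 49^2 + 49^2 = 7204
Terms of depth exactly 3: N_3 − N_2 = 7204 − 49 = 7155.

7155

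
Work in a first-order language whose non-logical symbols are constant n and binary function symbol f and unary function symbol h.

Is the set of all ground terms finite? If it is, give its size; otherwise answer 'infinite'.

infinite

The signature has at least one function symbol (f, arity 2) and at least one constant (n).
Iterating f gives infinitely many distinct ground terms: n, f(n, n), f(f(n, n), f(n, n)), ...
So the Herbrand universe is infinite.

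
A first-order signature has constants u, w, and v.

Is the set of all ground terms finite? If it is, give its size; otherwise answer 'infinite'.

3

There are no function symbols, so every ground term is one of the 3 constants.
The Herbrand universe is {u, w, v}, which is finite with 3 elements.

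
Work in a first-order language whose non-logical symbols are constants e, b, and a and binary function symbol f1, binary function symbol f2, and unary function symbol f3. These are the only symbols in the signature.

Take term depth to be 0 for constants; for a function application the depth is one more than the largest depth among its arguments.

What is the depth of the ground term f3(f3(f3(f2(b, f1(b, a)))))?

depth(f1(b, a)) = 1 + max(0, 0) = 1
depth(f2(b, f1(b, a))) = 1 + max(0, 1) = 2
depth(f3(f2(b, f1(b, a)))) = 1 + depth(f2(b, f1(b, a))) = 1 + 2 = 3
depth(f3(f3(f2(b, f1(b, a))))) = 1 + depth(f3(f2(b, f1(b, a)))) = 1 + 3 = 4
depth(f3(f3(f3(f2(b, f1(b, a)))))) = 1 + depth(f3(f3(f2(b, f1(b, a))))) = 1 + 4 = 5

5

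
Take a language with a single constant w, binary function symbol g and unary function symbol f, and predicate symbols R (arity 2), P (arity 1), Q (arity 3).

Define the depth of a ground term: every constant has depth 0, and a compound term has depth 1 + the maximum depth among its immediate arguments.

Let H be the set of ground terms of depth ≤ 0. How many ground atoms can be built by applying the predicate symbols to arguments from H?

First count ground terms of depth ≤ 0.
If N_k denotes the number of depth-≤k ground terms, the 1 constant gives N_0 = 1, and each function symbol of arity r contributes N_{k-1}^r new terms at level k: N_k = 1 + N_{k-1}^2 + N_{k-1}.
N_0 = 1
So |H| = 1.
Ground atoms are formed by filling each argument slot of a predicate with a term from H, so an r-ary predicate gives |H|^r atoms:
  R: 1^2 = 1;  P: 1;  Q: 1^3 = 1
Total ground atoms: 1 + 1 + 1 = 3.

3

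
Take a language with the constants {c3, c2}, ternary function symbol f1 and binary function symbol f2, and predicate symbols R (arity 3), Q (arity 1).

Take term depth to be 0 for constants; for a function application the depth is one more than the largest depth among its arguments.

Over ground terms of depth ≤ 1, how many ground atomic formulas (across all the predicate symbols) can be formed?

First count ground terms of depth ≤ 1.
If N_k denotes the number of depth-≤k ground terms, the 2 constants give N_0 = 2, and each function symbol of arity r contributes N_{k-1}^r new terms at level k: N_k = 2 + N_{k-1}^3 + N_{k-1}^2.
N_0 = 2
N_1 = 2 + 2^3 + 2^2 = 14
So |H| = 14.
For each predicate symbol, the number of ground atoms is |H| raised to its arity; summing:
  R: 14^3 = 2744;  Q: 14
Total ground atoms: 2744 + 14 = 2758.

2758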